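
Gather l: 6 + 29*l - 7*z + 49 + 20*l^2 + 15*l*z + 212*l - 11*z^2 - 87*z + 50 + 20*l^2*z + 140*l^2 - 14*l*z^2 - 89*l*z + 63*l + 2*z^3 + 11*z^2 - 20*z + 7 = l^2*(20*z + 160) + l*(-14*z^2 - 74*z + 304) + 2*z^3 - 114*z + 112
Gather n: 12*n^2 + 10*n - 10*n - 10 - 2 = 12*n^2 - 12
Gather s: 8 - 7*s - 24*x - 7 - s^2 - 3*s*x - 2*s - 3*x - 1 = -s^2 + s*(-3*x - 9) - 27*x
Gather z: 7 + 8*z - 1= 8*z + 6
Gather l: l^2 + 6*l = l^2 + 6*l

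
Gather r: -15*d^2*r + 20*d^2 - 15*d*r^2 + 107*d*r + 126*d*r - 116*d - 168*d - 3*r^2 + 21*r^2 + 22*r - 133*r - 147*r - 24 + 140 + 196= 20*d^2 - 284*d + r^2*(18 - 15*d) + r*(-15*d^2 + 233*d - 258) + 312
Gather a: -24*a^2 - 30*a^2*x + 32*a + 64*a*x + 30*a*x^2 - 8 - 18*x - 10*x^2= a^2*(-30*x - 24) + a*(30*x^2 + 64*x + 32) - 10*x^2 - 18*x - 8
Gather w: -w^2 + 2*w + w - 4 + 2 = -w^2 + 3*w - 2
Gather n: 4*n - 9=4*n - 9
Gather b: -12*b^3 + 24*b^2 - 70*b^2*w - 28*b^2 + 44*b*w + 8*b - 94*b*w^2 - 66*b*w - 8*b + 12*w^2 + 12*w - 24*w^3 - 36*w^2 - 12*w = -12*b^3 + b^2*(-70*w - 4) + b*(-94*w^2 - 22*w) - 24*w^3 - 24*w^2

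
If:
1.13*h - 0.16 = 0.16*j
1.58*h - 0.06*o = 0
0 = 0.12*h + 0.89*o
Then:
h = 0.00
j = -1.00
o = 0.00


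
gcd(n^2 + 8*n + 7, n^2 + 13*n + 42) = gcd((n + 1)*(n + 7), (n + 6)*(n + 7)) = n + 7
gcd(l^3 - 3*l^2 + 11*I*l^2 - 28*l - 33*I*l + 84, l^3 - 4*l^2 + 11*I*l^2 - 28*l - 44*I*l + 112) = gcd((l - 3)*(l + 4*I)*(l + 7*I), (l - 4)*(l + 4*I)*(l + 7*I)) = l^2 + 11*I*l - 28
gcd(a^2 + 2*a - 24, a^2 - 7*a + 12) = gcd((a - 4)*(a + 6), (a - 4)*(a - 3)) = a - 4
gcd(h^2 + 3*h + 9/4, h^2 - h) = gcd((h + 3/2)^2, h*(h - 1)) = 1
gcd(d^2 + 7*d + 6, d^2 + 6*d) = d + 6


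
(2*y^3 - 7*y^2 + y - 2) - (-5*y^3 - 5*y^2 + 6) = 7*y^3 - 2*y^2 + y - 8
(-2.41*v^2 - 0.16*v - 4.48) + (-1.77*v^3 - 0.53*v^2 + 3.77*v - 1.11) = -1.77*v^3 - 2.94*v^2 + 3.61*v - 5.59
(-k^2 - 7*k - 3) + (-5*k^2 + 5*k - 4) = -6*k^2 - 2*k - 7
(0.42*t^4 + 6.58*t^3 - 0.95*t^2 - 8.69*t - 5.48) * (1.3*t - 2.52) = 0.546*t^5 + 7.4956*t^4 - 17.8166*t^3 - 8.903*t^2 + 14.7748*t + 13.8096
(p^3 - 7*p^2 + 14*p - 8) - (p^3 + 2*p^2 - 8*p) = -9*p^2 + 22*p - 8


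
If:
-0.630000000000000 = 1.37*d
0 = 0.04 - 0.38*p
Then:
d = -0.46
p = 0.11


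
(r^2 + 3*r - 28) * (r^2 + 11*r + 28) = r^4 + 14*r^3 + 33*r^2 - 224*r - 784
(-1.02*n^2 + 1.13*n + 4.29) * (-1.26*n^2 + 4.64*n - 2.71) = 1.2852*n^4 - 6.1566*n^3 + 2.602*n^2 + 16.8433*n - 11.6259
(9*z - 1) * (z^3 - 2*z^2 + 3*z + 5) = 9*z^4 - 19*z^3 + 29*z^2 + 42*z - 5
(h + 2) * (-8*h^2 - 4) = -8*h^3 - 16*h^2 - 4*h - 8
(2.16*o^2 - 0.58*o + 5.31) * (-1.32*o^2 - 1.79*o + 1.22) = -2.8512*o^4 - 3.1008*o^3 - 3.3358*o^2 - 10.2125*o + 6.4782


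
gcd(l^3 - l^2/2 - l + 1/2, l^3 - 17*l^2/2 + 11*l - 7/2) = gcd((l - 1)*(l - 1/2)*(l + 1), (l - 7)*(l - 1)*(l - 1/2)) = l^2 - 3*l/2 + 1/2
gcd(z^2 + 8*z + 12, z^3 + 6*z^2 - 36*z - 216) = z + 6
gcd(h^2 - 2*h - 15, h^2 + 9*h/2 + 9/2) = h + 3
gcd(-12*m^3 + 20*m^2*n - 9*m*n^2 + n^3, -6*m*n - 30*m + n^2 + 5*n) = 6*m - n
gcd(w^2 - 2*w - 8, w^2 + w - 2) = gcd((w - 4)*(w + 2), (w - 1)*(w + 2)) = w + 2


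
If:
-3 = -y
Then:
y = 3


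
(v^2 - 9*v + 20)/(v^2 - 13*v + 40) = (v - 4)/(v - 8)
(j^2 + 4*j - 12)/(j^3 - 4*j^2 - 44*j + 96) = 1/(j - 8)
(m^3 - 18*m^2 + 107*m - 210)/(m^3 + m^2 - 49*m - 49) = (m^2 - 11*m + 30)/(m^2 + 8*m + 7)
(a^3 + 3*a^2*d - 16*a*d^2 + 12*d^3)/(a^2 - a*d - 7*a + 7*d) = (a^2 + 4*a*d - 12*d^2)/(a - 7)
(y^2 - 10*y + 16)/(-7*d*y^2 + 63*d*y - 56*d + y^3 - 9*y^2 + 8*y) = (y - 2)/(-7*d*y + 7*d + y^2 - y)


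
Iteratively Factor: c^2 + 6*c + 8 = (c + 4)*(c + 2)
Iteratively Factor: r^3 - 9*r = (r)*(r^2 - 9) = r*(r + 3)*(r - 3)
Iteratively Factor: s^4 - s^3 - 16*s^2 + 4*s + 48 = (s + 3)*(s^3 - 4*s^2 - 4*s + 16) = (s - 4)*(s + 3)*(s^2 - 4) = (s - 4)*(s + 2)*(s + 3)*(s - 2)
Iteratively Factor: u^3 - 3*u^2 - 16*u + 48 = (u + 4)*(u^2 - 7*u + 12) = (u - 3)*(u + 4)*(u - 4)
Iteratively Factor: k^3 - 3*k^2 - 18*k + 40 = (k - 5)*(k^2 + 2*k - 8) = (k - 5)*(k + 4)*(k - 2)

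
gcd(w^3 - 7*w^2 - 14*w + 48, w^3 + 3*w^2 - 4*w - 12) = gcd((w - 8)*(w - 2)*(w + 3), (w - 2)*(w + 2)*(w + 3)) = w^2 + w - 6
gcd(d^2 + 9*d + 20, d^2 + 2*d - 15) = d + 5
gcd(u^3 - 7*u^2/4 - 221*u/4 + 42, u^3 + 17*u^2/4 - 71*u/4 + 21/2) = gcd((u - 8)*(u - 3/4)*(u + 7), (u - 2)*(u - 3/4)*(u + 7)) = u^2 + 25*u/4 - 21/4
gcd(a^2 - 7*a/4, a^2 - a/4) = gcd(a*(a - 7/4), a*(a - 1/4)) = a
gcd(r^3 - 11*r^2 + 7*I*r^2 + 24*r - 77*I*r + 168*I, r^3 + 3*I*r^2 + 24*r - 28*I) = r + 7*I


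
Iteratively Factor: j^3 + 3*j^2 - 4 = (j + 2)*(j^2 + j - 2) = (j - 1)*(j + 2)*(j + 2)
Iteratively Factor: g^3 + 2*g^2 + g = (g + 1)*(g^2 + g) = (g + 1)^2*(g)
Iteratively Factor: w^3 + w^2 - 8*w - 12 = (w + 2)*(w^2 - w - 6) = (w - 3)*(w + 2)*(w + 2)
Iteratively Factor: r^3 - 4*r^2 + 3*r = (r)*(r^2 - 4*r + 3) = r*(r - 1)*(r - 3)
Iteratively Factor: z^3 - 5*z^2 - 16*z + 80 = (z + 4)*(z^2 - 9*z + 20) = (z - 4)*(z + 4)*(z - 5)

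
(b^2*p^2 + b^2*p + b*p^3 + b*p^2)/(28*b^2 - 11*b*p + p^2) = b*p*(b*p + b + p^2 + p)/(28*b^2 - 11*b*p + p^2)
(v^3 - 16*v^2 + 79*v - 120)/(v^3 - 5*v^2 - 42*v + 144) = (v - 5)/(v + 6)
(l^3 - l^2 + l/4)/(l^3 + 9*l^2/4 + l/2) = (4*l^2 - 4*l + 1)/(4*l^2 + 9*l + 2)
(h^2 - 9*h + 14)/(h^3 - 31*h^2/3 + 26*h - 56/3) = 3/(3*h - 4)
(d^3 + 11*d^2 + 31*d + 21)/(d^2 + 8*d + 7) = d + 3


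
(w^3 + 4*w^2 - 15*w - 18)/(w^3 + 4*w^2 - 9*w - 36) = (w^2 + 7*w + 6)/(w^2 + 7*w + 12)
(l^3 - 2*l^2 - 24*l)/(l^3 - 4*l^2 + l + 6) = l*(l^2 - 2*l - 24)/(l^3 - 4*l^2 + l + 6)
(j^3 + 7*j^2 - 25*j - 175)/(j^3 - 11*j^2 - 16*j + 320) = (j^2 + 2*j - 35)/(j^2 - 16*j + 64)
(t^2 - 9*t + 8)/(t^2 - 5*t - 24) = (t - 1)/(t + 3)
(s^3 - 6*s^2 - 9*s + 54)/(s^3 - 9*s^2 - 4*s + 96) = (s^2 - 9*s + 18)/(s^2 - 12*s + 32)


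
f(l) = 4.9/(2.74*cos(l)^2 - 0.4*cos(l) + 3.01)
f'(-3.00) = 0.11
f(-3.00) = 0.80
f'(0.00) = 0.00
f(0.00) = 0.92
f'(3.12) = -0.02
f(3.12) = 0.80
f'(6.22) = -0.06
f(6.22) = 0.92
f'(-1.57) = 0.21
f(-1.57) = 1.63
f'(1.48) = 0.05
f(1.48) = 1.64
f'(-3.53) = -0.31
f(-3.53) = 0.86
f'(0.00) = 0.00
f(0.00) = 0.92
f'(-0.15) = -0.13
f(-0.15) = 0.93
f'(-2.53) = 0.51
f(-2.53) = 0.95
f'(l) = 4.9*(5.48*sin(l)*cos(l) - 0.4*sin(l))/(2.74*cos(l)^2 - 0.4*cos(l) + 3.01)^2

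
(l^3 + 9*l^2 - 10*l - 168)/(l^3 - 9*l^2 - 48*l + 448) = (l^2 + 2*l - 24)/(l^2 - 16*l + 64)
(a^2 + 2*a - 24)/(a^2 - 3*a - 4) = (a + 6)/(a + 1)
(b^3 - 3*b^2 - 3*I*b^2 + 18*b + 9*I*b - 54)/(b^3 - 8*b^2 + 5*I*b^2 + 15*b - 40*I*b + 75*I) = (b^2 - 3*I*b + 18)/(b^2 + 5*b*(-1 + I) - 25*I)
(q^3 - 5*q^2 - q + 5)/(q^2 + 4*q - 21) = (q^3 - 5*q^2 - q + 5)/(q^2 + 4*q - 21)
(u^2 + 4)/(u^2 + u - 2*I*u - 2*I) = (u + 2*I)/(u + 1)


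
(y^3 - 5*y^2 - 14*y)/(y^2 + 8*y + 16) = y*(y^2 - 5*y - 14)/(y^2 + 8*y + 16)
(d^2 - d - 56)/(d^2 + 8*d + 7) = (d - 8)/(d + 1)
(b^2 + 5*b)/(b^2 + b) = (b + 5)/(b + 1)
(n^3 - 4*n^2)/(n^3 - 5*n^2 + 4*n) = n/(n - 1)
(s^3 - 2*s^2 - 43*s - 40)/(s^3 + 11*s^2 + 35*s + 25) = (s - 8)/(s + 5)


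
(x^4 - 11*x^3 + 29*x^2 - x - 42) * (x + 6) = x^5 - 5*x^4 - 37*x^3 + 173*x^2 - 48*x - 252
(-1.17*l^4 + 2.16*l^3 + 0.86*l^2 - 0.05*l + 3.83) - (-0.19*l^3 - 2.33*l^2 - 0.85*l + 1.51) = -1.17*l^4 + 2.35*l^3 + 3.19*l^2 + 0.8*l + 2.32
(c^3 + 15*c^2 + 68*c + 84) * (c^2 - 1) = c^5 + 15*c^4 + 67*c^3 + 69*c^2 - 68*c - 84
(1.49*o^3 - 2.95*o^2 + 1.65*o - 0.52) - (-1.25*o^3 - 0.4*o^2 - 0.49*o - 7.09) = 2.74*o^3 - 2.55*o^2 + 2.14*o + 6.57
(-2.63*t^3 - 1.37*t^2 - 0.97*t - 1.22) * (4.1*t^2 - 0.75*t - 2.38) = -10.783*t^5 - 3.6445*t^4 + 3.3099*t^3 - 1.0139*t^2 + 3.2236*t + 2.9036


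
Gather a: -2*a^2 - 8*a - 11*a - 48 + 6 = -2*a^2 - 19*a - 42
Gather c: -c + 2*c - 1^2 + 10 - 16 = c - 7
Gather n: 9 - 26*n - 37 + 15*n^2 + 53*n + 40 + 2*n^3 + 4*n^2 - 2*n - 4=2*n^3 + 19*n^2 + 25*n + 8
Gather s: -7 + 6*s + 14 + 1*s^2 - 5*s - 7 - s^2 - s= 0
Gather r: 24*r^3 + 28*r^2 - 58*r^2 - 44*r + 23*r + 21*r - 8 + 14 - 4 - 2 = 24*r^3 - 30*r^2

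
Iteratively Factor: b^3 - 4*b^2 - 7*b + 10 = (b - 5)*(b^2 + b - 2) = (b - 5)*(b - 1)*(b + 2)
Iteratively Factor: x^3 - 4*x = (x - 2)*(x^2 + 2*x) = x*(x - 2)*(x + 2)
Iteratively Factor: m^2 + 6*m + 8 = (m + 2)*(m + 4)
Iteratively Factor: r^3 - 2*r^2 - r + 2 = (r + 1)*(r^2 - 3*r + 2) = (r - 1)*(r + 1)*(r - 2)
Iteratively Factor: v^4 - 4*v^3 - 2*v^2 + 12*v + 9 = (v + 1)*(v^3 - 5*v^2 + 3*v + 9) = (v - 3)*(v + 1)*(v^2 - 2*v - 3) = (v - 3)^2*(v + 1)*(v + 1)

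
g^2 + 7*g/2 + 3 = (g + 3/2)*(g + 2)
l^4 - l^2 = l^2*(l - 1)*(l + 1)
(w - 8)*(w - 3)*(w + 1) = w^3 - 10*w^2 + 13*w + 24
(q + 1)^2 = q^2 + 2*q + 1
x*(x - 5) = x^2 - 5*x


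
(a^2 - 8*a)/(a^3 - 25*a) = (a - 8)/(a^2 - 25)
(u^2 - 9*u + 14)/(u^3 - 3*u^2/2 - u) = 2*(u - 7)/(u*(2*u + 1))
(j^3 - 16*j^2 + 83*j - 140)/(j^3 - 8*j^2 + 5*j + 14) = (j^2 - 9*j + 20)/(j^2 - j - 2)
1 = 1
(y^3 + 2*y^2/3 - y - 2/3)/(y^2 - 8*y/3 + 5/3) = (3*y^2 + 5*y + 2)/(3*y - 5)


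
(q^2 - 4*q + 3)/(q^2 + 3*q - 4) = (q - 3)/(q + 4)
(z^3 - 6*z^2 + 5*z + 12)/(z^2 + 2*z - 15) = (z^2 - 3*z - 4)/(z + 5)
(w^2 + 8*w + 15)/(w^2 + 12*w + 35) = (w + 3)/(w + 7)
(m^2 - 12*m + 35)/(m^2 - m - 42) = (m - 5)/(m + 6)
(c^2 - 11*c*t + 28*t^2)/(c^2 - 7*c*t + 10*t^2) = (c^2 - 11*c*t + 28*t^2)/(c^2 - 7*c*t + 10*t^2)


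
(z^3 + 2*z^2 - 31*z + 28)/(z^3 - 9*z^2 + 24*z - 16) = (z + 7)/(z - 4)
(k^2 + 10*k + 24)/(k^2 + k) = (k^2 + 10*k + 24)/(k*(k + 1))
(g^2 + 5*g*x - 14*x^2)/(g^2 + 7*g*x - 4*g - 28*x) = (g - 2*x)/(g - 4)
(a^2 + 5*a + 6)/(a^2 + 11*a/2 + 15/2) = 2*(a + 2)/(2*a + 5)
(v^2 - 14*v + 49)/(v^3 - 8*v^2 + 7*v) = (v - 7)/(v*(v - 1))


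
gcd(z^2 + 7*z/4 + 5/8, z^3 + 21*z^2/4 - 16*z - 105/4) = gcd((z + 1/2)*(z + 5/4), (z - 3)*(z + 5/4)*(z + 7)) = z + 5/4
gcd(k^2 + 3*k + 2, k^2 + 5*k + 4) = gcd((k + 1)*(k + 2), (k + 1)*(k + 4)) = k + 1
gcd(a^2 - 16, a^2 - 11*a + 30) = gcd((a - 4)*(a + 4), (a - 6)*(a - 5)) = 1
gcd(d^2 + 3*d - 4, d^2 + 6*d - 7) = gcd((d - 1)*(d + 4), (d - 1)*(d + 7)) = d - 1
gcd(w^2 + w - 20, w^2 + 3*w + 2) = 1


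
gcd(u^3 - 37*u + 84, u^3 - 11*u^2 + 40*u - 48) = u^2 - 7*u + 12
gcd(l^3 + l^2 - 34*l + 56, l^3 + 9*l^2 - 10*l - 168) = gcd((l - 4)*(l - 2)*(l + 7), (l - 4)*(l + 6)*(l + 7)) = l^2 + 3*l - 28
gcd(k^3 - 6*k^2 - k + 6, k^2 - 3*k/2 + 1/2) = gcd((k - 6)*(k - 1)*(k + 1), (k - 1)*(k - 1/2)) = k - 1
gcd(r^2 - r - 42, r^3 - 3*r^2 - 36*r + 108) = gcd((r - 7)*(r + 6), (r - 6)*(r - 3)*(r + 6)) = r + 6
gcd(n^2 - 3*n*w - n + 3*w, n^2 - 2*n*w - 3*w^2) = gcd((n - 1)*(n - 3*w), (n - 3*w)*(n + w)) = -n + 3*w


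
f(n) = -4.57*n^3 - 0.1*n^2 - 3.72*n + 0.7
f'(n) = -13.71*n^2 - 0.2*n - 3.72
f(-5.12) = 630.50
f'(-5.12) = -362.10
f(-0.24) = 1.65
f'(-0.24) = -4.46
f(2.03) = -45.49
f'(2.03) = -60.62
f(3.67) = -240.20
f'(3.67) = -189.11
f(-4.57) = 451.79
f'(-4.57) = -289.14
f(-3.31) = 177.65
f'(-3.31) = -153.27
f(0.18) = 0.00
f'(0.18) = -4.20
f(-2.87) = 118.59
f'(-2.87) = -116.07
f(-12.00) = 7927.90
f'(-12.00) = -1975.56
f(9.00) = -3372.41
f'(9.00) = -1116.03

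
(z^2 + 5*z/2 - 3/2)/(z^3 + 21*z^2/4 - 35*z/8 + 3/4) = 4*(z + 3)/(4*z^2 + 23*z - 6)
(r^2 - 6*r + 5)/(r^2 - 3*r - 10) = (r - 1)/(r + 2)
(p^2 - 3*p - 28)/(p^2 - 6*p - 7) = (p + 4)/(p + 1)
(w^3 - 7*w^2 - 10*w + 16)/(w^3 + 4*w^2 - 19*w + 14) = (w^2 - 6*w - 16)/(w^2 + 5*w - 14)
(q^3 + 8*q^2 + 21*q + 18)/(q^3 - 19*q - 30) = (q + 3)/(q - 5)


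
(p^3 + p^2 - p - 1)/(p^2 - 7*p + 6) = (p^2 + 2*p + 1)/(p - 6)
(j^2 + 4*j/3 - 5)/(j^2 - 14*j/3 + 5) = (j + 3)/(j - 3)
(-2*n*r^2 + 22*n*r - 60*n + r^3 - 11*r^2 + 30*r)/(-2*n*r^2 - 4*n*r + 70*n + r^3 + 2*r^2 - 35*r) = (r - 6)/(r + 7)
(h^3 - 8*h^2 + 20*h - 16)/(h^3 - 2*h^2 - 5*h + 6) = (h^3 - 8*h^2 + 20*h - 16)/(h^3 - 2*h^2 - 5*h + 6)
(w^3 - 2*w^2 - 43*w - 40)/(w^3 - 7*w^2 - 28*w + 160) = (w + 1)/(w - 4)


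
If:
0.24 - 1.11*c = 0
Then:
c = 0.22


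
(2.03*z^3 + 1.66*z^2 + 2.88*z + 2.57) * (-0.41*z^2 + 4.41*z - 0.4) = -0.8323*z^5 + 8.2717*z^4 + 5.3278*z^3 + 10.9831*z^2 + 10.1817*z - 1.028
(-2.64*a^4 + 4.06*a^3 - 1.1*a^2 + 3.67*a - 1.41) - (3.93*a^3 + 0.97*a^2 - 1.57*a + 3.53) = -2.64*a^4 + 0.129999999999999*a^3 - 2.07*a^2 + 5.24*a - 4.94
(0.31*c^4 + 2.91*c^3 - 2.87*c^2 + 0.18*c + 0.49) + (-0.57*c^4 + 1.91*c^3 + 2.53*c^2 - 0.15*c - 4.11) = -0.26*c^4 + 4.82*c^3 - 0.34*c^2 + 0.03*c - 3.62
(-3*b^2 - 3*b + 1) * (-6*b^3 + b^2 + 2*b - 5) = 18*b^5 + 15*b^4 - 15*b^3 + 10*b^2 + 17*b - 5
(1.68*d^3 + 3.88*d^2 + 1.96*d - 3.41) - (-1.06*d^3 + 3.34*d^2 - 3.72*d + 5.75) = 2.74*d^3 + 0.54*d^2 + 5.68*d - 9.16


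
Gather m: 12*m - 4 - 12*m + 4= 0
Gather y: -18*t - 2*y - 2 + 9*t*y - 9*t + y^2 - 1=-27*t + y^2 + y*(9*t - 2) - 3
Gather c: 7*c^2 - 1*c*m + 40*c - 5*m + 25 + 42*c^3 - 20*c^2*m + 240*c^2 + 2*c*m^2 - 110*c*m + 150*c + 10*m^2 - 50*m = 42*c^3 + c^2*(247 - 20*m) + c*(2*m^2 - 111*m + 190) + 10*m^2 - 55*m + 25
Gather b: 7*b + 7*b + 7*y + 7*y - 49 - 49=14*b + 14*y - 98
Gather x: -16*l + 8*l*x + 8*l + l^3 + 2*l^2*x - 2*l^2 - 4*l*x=l^3 - 2*l^2 - 8*l + x*(2*l^2 + 4*l)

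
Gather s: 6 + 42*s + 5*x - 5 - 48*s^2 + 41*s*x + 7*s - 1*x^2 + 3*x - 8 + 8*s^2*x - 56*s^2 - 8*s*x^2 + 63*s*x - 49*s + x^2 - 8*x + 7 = s^2*(8*x - 104) + s*(-8*x^2 + 104*x)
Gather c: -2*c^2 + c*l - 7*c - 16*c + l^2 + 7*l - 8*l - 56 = -2*c^2 + c*(l - 23) + l^2 - l - 56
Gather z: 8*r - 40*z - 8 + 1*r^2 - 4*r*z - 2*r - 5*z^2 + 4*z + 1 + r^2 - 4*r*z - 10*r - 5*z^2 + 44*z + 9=2*r^2 - 4*r - 10*z^2 + z*(8 - 8*r) + 2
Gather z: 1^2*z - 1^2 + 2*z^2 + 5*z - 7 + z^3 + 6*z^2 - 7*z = z^3 + 8*z^2 - z - 8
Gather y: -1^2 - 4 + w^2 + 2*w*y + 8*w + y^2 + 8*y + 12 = w^2 + 8*w + y^2 + y*(2*w + 8) + 7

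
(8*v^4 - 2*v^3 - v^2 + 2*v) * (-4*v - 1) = -32*v^5 + 6*v^3 - 7*v^2 - 2*v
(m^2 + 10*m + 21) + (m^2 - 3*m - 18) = 2*m^2 + 7*m + 3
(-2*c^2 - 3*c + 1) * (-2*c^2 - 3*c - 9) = 4*c^4 + 12*c^3 + 25*c^2 + 24*c - 9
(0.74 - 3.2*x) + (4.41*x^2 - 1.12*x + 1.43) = 4.41*x^2 - 4.32*x + 2.17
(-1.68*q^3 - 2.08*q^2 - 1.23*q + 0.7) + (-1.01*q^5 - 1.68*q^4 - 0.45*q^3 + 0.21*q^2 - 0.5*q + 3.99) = -1.01*q^5 - 1.68*q^4 - 2.13*q^3 - 1.87*q^2 - 1.73*q + 4.69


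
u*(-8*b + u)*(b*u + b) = -8*b^2*u^2 - 8*b^2*u + b*u^3 + b*u^2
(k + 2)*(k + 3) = k^2 + 5*k + 6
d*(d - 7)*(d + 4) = d^3 - 3*d^2 - 28*d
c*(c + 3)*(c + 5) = c^3 + 8*c^2 + 15*c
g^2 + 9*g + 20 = (g + 4)*(g + 5)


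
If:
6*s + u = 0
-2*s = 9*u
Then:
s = 0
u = 0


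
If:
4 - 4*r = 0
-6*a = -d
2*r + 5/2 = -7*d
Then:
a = -3/28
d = -9/14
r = 1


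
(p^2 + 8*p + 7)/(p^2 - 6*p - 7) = (p + 7)/(p - 7)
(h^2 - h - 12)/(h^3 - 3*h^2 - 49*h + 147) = (h^2 - h - 12)/(h^3 - 3*h^2 - 49*h + 147)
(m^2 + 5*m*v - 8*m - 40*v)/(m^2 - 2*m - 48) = (m + 5*v)/(m + 6)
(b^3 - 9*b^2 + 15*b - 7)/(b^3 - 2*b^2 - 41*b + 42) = (b - 1)/(b + 6)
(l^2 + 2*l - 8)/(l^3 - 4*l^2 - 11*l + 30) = (l + 4)/(l^2 - 2*l - 15)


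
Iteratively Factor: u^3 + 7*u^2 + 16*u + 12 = (u + 3)*(u^2 + 4*u + 4) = (u + 2)*(u + 3)*(u + 2)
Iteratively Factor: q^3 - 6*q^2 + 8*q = (q - 4)*(q^2 - 2*q) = (q - 4)*(q - 2)*(q)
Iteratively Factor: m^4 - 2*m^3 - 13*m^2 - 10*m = (m)*(m^3 - 2*m^2 - 13*m - 10) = m*(m - 5)*(m^2 + 3*m + 2) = m*(m - 5)*(m + 1)*(m + 2)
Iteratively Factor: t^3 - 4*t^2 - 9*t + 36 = (t - 3)*(t^2 - t - 12) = (t - 4)*(t - 3)*(t + 3)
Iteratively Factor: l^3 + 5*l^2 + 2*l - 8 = (l + 2)*(l^2 + 3*l - 4) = (l + 2)*(l + 4)*(l - 1)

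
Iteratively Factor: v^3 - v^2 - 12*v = (v - 4)*(v^2 + 3*v) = (v - 4)*(v + 3)*(v)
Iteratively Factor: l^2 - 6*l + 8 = (l - 2)*(l - 4)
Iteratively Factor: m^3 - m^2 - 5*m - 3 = (m - 3)*(m^2 + 2*m + 1) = (m - 3)*(m + 1)*(m + 1)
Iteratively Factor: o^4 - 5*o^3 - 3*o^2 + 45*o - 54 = (o - 2)*(o^3 - 3*o^2 - 9*o + 27) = (o - 3)*(o - 2)*(o^2 - 9) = (o - 3)*(o - 2)*(o + 3)*(o - 3)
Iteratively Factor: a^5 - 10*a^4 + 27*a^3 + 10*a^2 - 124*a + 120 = (a - 2)*(a^4 - 8*a^3 + 11*a^2 + 32*a - 60) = (a - 3)*(a - 2)*(a^3 - 5*a^2 - 4*a + 20) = (a - 3)*(a - 2)^2*(a^2 - 3*a - 10) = (a - 5)*(a - 3)*(a - 2)^2*(a + 2)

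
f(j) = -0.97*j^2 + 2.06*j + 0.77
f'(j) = 2.06 - 1.94*j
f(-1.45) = -4.26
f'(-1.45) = 4.87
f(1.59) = 1.59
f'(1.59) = -1.02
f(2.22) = 0.56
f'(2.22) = -2.25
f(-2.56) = -10.86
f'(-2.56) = 7.03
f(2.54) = -0.26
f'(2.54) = -2.87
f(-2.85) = -12.98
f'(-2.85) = 7.59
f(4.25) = -8.00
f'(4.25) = -6.18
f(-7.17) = -63.87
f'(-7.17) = 15.97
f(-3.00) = -14.14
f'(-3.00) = 7.88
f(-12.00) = -163.63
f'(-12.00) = 25.34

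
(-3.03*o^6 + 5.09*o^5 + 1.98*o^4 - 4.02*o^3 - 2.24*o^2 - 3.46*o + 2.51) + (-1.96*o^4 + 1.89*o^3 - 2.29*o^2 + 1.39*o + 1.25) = -3.03*o^6 + 5.09*o^5 + 0.02*o^4 - 2.13*o^3 - 4.53*o^2 - 2.07*o + 3.76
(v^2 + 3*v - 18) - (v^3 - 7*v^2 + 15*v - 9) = -v^3 + 8*v^2 - 12*v - 9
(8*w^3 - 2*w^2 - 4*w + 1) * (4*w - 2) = 32*w^4 - 24*w^3 - 12*w^2 + 12*w - 2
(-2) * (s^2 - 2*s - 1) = -2*s^2 + 4*s + 2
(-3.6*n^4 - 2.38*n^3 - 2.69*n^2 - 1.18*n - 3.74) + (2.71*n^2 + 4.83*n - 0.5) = -3.6*n^4 - 2.38*n^3 + 0.02*n^2 + 3.65*n - 4.24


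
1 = 1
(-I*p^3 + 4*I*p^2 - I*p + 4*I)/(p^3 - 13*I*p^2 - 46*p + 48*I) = I*(-p^3 + 4*p^2 - p + 4)/(p^3 - 13*I*p^2 - 46*p + 48*I)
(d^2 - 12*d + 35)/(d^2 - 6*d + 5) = (d - 7)/(d - 1)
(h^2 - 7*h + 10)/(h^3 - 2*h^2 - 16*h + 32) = (h - 5)/(h^2 - 16)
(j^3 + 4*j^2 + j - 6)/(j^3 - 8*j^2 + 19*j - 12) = (j^2 + 5*j + 6)/(j^2 - 7*j + 12)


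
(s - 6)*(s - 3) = s^2 - 9*s + 18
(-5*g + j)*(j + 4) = -5*g*j - 20*g + j^2 + 4*j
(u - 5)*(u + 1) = u^2 - 4*u - 5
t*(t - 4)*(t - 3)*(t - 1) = t^4 - 8*t^3 + 19*t^2 - 12*t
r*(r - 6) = r^2 - 6*r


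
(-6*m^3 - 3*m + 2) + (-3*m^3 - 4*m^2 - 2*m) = -9*m^3 - 4*m^2 - 5*m + 2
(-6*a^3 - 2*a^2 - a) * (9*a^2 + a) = -54*a^5 - 24*a^4 - 11*a^3 - a^2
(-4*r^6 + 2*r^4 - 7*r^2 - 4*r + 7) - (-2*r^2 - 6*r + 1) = -4*r^6 + 2*r^4 - 5*r^2 + 2*r + 6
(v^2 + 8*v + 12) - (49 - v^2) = 2*v^2 + 8*v - 37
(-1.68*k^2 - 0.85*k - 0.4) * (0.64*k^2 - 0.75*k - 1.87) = -1.0752*k^4 + 0.716*k^3 + 3.5231*k^2 + 1.8895*k + 0.748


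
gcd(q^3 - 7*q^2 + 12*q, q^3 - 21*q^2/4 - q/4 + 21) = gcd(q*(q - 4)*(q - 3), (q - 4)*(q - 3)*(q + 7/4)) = q^2 - 7*q + 12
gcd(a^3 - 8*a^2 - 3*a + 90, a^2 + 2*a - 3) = a + 3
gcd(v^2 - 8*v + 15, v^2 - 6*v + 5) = v - 5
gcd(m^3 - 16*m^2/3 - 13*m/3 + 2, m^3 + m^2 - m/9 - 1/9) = m^2 + 2*m/3 - 1/3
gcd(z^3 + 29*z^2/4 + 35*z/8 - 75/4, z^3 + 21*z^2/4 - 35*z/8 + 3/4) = z + 6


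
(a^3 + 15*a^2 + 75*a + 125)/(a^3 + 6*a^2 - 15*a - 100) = (a + 5)/(a - 4)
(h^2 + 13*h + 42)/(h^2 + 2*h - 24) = (h + 7)/(h - 4)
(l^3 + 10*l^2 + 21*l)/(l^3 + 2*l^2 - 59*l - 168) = l/(l - 8)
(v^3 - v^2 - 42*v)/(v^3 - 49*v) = (v + 6)/(v + 7)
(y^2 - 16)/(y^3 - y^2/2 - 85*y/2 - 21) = 2*(16 - y^2)/(-2*y^3 + y^2 + 85*y + 42)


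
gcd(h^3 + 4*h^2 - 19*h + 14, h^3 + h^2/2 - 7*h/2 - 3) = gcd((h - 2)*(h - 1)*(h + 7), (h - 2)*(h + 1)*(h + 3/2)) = h - 2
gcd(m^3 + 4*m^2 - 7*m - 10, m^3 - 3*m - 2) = m^2 - m - 2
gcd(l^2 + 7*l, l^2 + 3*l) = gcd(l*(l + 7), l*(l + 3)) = l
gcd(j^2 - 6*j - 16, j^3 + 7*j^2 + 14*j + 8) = j + 2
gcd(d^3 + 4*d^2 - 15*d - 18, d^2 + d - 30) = d + 6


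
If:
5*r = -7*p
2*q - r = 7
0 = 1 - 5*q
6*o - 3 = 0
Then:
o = 1/2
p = 33/7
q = 1/5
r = -33/5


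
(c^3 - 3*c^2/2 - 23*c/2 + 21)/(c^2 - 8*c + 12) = (2*c^2 + c - 21)/(2*(c - 6))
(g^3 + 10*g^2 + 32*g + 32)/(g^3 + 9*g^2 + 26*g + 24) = (g + 4)/(g + 3)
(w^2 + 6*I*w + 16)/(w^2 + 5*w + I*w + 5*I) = (w^2 + 6*I*w + 16)/(w^2 + w*(5 + I) + 5*I)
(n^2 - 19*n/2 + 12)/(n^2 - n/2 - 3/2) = (n - 8)/(n + 1)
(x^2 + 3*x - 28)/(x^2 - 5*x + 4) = (x + 7)/(x - 1)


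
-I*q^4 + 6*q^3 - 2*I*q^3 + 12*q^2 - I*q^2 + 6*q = q*(q + 1)*(q + 6*I)*(-I*q - I)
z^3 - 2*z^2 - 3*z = z*(z - 3)*(z + 1)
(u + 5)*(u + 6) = u^2 + 11*u + 30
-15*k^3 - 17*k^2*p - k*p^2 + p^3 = (-5*k + p)*(k + p)*(3*k + p)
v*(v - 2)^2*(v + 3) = v^4 - v^3 - 8*v^2 + 12*v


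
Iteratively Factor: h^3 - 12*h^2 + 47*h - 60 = (h - 3)*(h^2 - 9*h + 20) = (h - 5)*(h - 3)*(h - 4)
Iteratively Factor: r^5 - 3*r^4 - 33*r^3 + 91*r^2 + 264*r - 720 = (r - 3)*(r^4 - 33*r^2 - 8*r + 240) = (r - 5)*(r - 3)*(r^3 + 5*r^2 - 8*r - 48) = (r - 5)*(r - 3)^2*(r^2 + 8*r + 16) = (r - 5)*(r - 3)^2*(r + 4)*(r + 4)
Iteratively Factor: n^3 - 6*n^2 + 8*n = (n - 4)*(n^2 - 2*n) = n*(n - 4)*(n - 2)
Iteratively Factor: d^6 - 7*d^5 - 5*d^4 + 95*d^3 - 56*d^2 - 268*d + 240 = (d - 4)*(d^5 - 3*d^4 - 17*d^3 + 27*d^2 + 52*d - 60) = (d - 5)*(d - 4)*(d^4 + 2*d^3 - 7*d^2 - 8*d + 12) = (d - 5)*(d - 4)*(d + 3)*(d^3 - d^2 - 4*d + 4) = (d - 5)*(d - 4)*(d + 2)*(d + 3)*(d^2 - 3*d + 2) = (d - 5)*(d - 4)*(d - 1)*(d + 2)*(d + 3)*(d - 2)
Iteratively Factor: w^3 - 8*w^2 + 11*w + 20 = (w + 1)*(w^2 - 9*w + 20) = (w - 5)*(w + 1)*(w - 4)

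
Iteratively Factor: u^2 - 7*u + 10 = (u - 5)*(u - 2)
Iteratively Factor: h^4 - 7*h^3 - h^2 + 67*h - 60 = (h + 3)*(h^3 - 10*h^2 + 29*h - 20) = (h - 1)*(h + 3)*(h^2 - 9*h + 20) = (h - 4)*(h - 1)*(h + 3)*(h - 5)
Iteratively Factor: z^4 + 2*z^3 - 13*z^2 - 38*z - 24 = (z + 3)*(z^3 - z^2 - 10*z - 8) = (z - 4)*(z + 3)*(z^2 + 3*z + 2) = (z - 4)*(z + 1)*(z + 3)*(z + 2)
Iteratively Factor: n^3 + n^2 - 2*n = (n - 1)*(n^2 + 2*n) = n*(n - 1)*(n + 2)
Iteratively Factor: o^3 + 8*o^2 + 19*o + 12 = (o + 3)*(o^2 + 5*o + 4) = (o + 3)*(o + 4)*(o + 1)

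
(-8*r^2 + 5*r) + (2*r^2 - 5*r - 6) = -6*r^2 - 6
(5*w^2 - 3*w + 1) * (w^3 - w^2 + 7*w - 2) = 5*w^5 - 8*w^4 + 39*w^3 - 32*w^2 + 13*w - 2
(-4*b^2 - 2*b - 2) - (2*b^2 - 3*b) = -6*b^2 + b - 2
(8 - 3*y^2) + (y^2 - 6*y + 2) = -2*y^2 - 6*y + 10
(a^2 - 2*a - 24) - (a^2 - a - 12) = -a - 12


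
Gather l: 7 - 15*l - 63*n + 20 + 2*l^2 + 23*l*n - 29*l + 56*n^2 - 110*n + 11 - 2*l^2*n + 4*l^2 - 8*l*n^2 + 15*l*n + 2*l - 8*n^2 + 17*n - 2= l^2*(6 - 2*n) + l*(-8*n^2 + 38*n - 42) + 48*n^2 - 156*n + 36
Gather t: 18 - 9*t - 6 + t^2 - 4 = t^2 - 9*t + 8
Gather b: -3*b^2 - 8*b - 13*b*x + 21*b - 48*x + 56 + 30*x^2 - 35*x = -3*b^2 + b*(13 - 13*x) + 30*x^2 - 83*x + 56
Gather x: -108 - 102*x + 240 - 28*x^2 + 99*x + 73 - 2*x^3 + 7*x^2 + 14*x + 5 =-2*x^3 - 21*x^2 + 11*x + 210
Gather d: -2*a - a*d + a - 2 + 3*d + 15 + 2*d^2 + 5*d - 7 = -a + 2*d^2 + d*(8 - a) + 6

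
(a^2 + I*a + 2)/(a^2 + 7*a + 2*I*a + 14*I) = (a - I)/(a + 7)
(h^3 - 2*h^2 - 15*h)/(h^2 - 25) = h*(h + 3)/(h + 5)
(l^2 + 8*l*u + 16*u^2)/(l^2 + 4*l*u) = (l + 4*u)/l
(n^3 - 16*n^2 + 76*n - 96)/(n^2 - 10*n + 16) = n - 6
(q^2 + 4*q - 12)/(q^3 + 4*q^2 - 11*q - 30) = (q^2 + 4*q - 12)/(q^3 + 4*q^2 - 11*q - 30)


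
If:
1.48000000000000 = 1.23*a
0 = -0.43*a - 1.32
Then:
No Solution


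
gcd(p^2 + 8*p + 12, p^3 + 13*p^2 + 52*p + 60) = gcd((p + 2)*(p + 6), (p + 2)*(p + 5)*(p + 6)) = p^2 + 8*p + 12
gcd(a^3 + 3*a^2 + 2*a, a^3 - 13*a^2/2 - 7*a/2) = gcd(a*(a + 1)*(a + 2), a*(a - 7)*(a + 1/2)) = a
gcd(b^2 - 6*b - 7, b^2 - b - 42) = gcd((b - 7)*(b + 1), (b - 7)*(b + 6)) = b - 7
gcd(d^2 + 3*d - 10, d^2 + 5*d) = d + 5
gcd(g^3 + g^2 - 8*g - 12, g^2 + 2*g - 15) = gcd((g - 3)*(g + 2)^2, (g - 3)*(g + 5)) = g - 3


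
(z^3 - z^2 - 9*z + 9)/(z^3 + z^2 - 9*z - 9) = (z - 1)/(z + 1)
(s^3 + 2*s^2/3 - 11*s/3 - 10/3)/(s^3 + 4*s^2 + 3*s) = (3*s^2 - s - 10)/(3*s*(s + 3))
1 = 1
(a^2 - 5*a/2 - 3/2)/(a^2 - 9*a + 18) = (a + 1/2)/(a - 6)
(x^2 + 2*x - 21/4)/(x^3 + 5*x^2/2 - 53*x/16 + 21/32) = 8*(2*x - 3)/(16*x^2 - 16*x + 3)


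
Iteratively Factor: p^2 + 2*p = (p + 2)*(p)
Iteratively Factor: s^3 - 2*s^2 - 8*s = (s)*(s^2 - 2*s - 8) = s*(s - 4)*(s + 2)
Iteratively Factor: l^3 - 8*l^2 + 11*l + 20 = (l + 1)*(l^2 - 9*l + 20) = (l - 5)*(l + 1)*(l - 4)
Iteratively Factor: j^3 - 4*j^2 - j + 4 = (j - 4)*(j^2 - 1) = (j - 4)*(j + 1)*(j - 1)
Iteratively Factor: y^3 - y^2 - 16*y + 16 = (y - 4)*(y^2 + 3*y - 4) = (y - 4)*(y - 1)*(y + 4)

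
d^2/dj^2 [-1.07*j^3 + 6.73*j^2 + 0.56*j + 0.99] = 13.46 - 6.42*j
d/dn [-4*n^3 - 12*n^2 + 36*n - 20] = -12*n^2 - 24*n + 36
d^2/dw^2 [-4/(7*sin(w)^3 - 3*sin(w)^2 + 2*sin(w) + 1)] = 4*(441*sin(w)^6 - 231*sin(w)^5 - 524*sin(w)^4 + 255*sin(w)^3 - 122*sin(w)^2 + 76*sin(w) - 14)/(7*sin(w)^3 - 3*sin(w)^2 + 2*sin(w) + 1)^3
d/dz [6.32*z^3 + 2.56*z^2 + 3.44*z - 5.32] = 18.96*z^2 + 5.12*z + 3.44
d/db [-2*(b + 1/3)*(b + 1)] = -4*b - 8/3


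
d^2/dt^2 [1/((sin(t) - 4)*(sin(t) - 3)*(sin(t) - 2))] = (-9*sin(t)^6 + 99*sin(t)^5 - 364*sin(t)^4 + 342*sin(t)^3 + 830*sin(t)^2 - 1884*sin(t) + 920)/((sin(t) - 4)^3*(sin(t) - 3)^3*(sin(t) - 2)^3)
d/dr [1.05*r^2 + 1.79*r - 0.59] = 2.1*r + 1.79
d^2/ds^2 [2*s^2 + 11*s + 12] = 4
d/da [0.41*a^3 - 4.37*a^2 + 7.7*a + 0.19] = 1.23*a^2 - 8.74*a + 7.7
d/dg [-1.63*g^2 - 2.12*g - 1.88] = -3.26*g - 2.12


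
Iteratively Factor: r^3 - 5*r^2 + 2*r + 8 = (r - 2)*(r^2 - 3*r - 4) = (r - 4)*(r - 2)*(r + 1)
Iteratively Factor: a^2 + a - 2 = (a - 1)*(a + 2)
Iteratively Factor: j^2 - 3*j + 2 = (j - 1)*(j - 2)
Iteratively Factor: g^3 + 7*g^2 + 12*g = (g + 3)*(g^2 + 4*g) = g*(g + 3)*(g + 4)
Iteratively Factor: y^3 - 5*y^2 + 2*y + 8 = (y - 2)*(y^2 - 3*y - 4) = (y - 2)*(y + 1)*(y - 4)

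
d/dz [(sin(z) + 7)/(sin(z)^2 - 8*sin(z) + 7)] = (-14*sin(z) + cos(z)^2 + 62)*cos(z)/(sin(z)^2 - 8*sin(z) + 7)^2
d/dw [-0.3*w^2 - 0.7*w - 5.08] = -0.6*w - 0.7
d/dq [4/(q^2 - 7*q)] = 4*(7 - 2*q)/(q^2*(q - 7)^2)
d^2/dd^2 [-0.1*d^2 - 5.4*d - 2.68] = -0.200000000000000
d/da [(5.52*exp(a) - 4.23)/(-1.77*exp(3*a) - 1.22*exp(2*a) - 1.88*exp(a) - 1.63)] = (19.5408*exp(3*a) - 15.7269*exp(2*a) - 10.3212*exp(a) - 16.95)*exp(a)/(3.1329*exp(6*a) + 4.3188*exp(5*a) + 8.1436*exp(4*a) + 10.3574*exp(3*a) + 7.5116*exp(2*a) + 6.1288*exp(a) + 2.6569)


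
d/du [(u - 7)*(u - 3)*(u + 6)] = 3*u^2 - 8*u - 39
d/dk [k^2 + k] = 2*k + 1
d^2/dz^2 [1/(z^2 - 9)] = 6*(z^2 + 3)/(z^2 - 9)^3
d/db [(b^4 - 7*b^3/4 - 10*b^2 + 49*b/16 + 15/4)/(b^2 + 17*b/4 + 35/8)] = (64*b^3 + 32*b^2 - 476*b - 13)/(2*(16*b^2 + 56*b + 49))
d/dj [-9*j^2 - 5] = -18*j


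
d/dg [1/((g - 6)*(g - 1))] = (7 - 2*g)/(g^4 - 14*g^3 + 61*g^2 - 84*g + 36)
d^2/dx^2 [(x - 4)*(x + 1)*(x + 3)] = 6*x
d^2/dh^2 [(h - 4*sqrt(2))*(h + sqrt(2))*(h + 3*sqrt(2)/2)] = 6*h - 3*sqrt(2)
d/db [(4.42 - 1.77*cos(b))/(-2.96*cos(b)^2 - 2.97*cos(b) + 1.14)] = (5.2392*cos(b)^2 - 26.1664*cos(b) - 11.1096)*sin(b)/(8.7616*cos(b)^4 + 17.5824*cos(b)^3 + 2.0721*cos(b)^2 - 6.7716*cos(b) + 1.2996)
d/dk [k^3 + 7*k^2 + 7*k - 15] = 3*k^2 + 14*k + 7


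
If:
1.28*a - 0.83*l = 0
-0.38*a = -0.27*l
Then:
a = 0.00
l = 0.00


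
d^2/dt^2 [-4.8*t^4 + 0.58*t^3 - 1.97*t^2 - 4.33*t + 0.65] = -57.6*t^2 + 3.48*t - 3.94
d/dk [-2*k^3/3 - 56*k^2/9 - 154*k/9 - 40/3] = -2*k^2 - 112*k/9 - 154/9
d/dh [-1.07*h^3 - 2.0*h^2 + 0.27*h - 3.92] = -3.21*h^2 - 4.0*h + 0.27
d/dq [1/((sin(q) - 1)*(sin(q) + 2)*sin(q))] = (-3*cos(q) - 2/tan(q) + 2*cos(q)/sin(q)^2)/((sin(q) - 1)^2*(sin(q) + 2)^2)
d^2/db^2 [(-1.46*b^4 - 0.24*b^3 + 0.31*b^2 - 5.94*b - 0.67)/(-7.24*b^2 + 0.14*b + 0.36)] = (153.059392*b^6 - 8.87913600000002*b^5 - 22.660368*b^4 + 624.53048*b^3 + 208.214016*b^2 + 89.004048*b + 2.839736)/(379.503424*b^6 - 22.015392*b^5 - 56.185296*b^4 + 2.186632*b^3 + 2.793744*b^2 - 0.054432*b - 0.046656)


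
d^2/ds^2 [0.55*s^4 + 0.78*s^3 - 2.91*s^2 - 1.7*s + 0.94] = 6.6*s^2 + 4.68*s - 5.82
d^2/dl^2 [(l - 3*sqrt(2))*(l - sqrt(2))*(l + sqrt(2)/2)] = 6*l - 7*sqrt(2)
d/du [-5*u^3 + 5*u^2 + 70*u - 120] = -15*u^2 + 10*u + 70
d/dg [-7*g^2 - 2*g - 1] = -14*g - 2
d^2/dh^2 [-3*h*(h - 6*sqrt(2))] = -6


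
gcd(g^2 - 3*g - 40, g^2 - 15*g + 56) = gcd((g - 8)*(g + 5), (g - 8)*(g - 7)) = g - 8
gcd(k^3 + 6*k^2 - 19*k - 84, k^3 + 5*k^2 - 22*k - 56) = k^2 + 3*k - 28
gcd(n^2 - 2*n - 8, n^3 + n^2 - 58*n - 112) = n + 2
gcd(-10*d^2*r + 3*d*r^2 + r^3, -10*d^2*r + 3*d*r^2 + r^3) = -10*d^2*r + 3*d*r^2 + r^3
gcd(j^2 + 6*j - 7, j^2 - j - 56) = j + 7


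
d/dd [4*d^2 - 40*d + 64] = 8*d - 40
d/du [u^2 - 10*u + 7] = 2*u - 10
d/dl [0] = 0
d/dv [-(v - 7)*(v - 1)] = 8 - 2*v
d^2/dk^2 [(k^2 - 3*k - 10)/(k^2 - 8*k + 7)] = 2*(5*k^3 - 51*k^2 + 303*k - 689)/(k^6 - 24*k^5 + 213*k^4 - 848*k^3 + 1491*k^2 - 1176*k + 343)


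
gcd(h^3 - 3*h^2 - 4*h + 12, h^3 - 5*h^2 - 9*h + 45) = h - 3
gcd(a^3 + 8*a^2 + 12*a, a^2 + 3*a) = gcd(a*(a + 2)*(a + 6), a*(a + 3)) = a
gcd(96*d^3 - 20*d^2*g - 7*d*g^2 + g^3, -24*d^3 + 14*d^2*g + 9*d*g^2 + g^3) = 4*d + g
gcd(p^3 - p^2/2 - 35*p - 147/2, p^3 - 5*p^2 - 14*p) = p - 7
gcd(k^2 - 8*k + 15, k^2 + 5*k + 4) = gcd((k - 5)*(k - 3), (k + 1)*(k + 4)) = 1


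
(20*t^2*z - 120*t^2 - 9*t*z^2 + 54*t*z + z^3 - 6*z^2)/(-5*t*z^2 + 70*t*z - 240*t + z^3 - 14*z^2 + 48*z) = (-4*t + z)/(z - 8)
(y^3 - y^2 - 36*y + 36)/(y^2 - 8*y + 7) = (y^2 - 36)/(y - 7)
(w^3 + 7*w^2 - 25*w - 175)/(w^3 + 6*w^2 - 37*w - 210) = (w - 5)/(w - 6)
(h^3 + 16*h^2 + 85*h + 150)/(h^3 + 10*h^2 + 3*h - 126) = (h^2 + 10*h + 25)/(h^2 + 4*h - 21)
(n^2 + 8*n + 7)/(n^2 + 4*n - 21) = (n + 1)/(n - 3)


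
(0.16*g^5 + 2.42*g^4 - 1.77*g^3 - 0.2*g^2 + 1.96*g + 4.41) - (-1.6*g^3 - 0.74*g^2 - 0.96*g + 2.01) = 0.16*g^5 + 2.42*g^4 - 0.17*g^3 + 0.54*g^2 + 2.92*g + 2.4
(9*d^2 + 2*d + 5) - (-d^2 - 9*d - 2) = 10*d^2 + 11*d + 7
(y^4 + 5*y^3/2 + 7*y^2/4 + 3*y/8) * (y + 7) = y^5 + 19*y^4/2 + 77*y^3/4 + 101*y^2/8 + 21*y/8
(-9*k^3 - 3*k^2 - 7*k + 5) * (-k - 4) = 9*k^4 + 39*k^3 + 19*k^2 + 23*k - 20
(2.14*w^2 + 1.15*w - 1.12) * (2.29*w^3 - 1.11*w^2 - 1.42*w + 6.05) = 4.9006*w^5 + 0.258099999999999*w^4 - 6.8801*w^3 + 12.5572*w^2 + 8.5479*w - 6.776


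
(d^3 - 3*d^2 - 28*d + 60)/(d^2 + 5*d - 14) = (d^2 - d - 30)/(d + 7)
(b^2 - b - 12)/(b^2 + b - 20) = (b + 3)/(b + 5)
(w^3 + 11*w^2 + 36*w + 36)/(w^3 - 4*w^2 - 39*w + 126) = (w^2 + 5*w + 6)/(w^2 - 10*w + 21)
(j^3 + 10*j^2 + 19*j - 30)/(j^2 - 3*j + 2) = (j^2 + 11*j + 30)/(j - 2)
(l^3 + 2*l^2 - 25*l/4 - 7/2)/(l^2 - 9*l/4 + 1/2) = (4*l^2 + 16*l + 7)/(4*l - 1)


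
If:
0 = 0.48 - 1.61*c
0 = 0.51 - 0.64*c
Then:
No Solution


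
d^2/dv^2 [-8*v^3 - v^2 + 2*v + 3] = -48*v - 2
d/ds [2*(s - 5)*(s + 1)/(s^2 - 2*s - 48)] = 4*(s^2 - 43*s + 91)/(s^4 - 4*s^3 - 92*s^2 + 192*s + 2304)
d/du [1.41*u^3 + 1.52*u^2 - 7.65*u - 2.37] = 4.23*u^2 + 3.04*u - 7.65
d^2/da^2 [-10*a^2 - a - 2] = -20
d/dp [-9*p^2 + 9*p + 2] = 9 - 18*p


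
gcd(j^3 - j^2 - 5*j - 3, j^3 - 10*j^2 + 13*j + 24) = j^2 - 2*j - 3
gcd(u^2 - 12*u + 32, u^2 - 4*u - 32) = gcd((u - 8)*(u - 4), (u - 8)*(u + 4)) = u - 8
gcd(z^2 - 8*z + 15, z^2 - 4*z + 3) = z - 3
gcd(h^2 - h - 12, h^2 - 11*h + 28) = h - 4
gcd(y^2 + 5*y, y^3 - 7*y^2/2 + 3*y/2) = y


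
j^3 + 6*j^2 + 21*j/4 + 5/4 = (j + 1/2)^2*(j + 5)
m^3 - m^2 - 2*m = m*(m - 2)*(m + 1)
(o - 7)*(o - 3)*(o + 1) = o^3 - 9*o^2 + 11*o + 21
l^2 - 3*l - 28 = (l - 7)*(l + 4)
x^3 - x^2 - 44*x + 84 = (x - 6)*(x - 2)*(x + 7)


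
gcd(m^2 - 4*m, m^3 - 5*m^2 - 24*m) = m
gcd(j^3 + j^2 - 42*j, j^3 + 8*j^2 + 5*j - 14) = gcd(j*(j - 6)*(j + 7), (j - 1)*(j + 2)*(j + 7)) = j + 7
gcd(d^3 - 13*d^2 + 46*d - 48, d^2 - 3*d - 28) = 1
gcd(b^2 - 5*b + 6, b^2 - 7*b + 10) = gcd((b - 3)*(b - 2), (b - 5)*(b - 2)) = b - 2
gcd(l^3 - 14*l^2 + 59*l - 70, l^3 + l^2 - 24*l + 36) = l - 2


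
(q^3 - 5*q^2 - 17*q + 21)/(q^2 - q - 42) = (q^2 + 2*q - 3)/(q + 6)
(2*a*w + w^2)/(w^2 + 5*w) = (2*a + w)/(w + 5)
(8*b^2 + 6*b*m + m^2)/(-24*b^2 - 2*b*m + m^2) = (-2*b - m)/(6*b - m)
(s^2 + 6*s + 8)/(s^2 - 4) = (s + 4)/(s - 2)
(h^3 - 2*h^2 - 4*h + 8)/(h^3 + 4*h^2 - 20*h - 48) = (h^2 - 4*h + 4)/(h^2 + 2*h - 24)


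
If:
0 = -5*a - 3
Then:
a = -3/5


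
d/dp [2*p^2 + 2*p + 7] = 4*p + 2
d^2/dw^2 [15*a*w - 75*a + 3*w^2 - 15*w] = 6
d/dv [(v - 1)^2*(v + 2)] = 3*v^2 - 3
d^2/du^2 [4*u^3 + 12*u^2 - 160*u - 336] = 24*u + 24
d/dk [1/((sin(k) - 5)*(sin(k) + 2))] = (3 - 2*sin(k))*cos(k)/((sin(k) - 5)^2*(sin(k) + 2)^2)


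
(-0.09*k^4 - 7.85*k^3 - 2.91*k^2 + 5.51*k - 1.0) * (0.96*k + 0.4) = -0.0864*k^5 - 7.572*k^4 - 5.9336*k^3 + 4.1256*k^2 + 1.244*k - 0.4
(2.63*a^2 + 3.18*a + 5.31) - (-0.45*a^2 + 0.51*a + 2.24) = 3.08*a^2 + 2.67*a + 3.07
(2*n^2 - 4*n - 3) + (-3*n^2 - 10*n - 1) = -n^2 - 14*n - 4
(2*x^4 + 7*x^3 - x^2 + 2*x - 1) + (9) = 2*x^4 + 7*x^3 - x^2 + 2*x + 8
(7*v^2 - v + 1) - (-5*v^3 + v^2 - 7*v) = 5*v^3 + 6*v^2 + 6*v + 1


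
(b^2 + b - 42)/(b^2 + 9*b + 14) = (b - 6)/(b + 2)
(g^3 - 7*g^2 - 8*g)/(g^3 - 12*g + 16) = g*(g^2 - 7*g - 8)/(g^3 - 12*g + 16)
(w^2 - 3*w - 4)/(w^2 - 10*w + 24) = (w + 1)/(w - 6)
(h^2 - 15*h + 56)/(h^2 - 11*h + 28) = (h - 8)/(h - 4)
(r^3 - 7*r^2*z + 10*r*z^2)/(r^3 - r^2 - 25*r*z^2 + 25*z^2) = r*(r - 2*z)/(r^2 + 5*r*z - r - 5*z)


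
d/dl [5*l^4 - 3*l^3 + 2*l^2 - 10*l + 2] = 20*l^3 - 9*l^2 + 4*l - 10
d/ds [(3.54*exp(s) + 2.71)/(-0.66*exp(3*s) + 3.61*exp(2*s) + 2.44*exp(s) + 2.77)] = (4.6728*exp(3*s) - 7.4136*exp(2*s) - 19.5662*exp(s) + 3.1934)*exp(s)/(0.4356*exp(6*s) - 4.7652*exp(5*s) + 9.8113*exp(4*s) + 13.9604*exp(3*s) + 25.953*exp(2*s) + 13.5176*exp(s) + 7.6729)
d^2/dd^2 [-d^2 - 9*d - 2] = -2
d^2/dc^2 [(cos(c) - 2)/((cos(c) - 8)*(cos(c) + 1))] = (-(1 - cos(2*c))^2/4 + 595*cos(c)/2 - 46*cos(2*c) + cos(3*c)/2 - 385)/((cos(c) - 8)^3*(cos(c) + 1)^2)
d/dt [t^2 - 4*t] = 2*t - 4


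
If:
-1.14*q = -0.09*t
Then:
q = 0.0789473684210526*t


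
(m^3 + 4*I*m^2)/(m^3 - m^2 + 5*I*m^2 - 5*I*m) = m*(m + 4*I)/(m^2 - m + 5*I*m - 5*I)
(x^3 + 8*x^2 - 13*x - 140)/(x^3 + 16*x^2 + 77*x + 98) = (x^2 + x - 20)/(x^2 + 9*x + 14)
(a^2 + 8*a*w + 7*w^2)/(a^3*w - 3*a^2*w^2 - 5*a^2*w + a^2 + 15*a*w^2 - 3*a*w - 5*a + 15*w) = (a^2 + 8*a*w + 7*w^2)/(a^3*w - 3*a^2*w^2 - 5*a^2*w + a^2 + 15*a*w^2 - 3*a*w - 5*a + 15*w)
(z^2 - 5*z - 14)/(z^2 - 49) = (z + 2)/(z + 7)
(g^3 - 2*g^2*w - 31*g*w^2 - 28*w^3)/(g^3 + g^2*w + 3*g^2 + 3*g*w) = (g^2 - 3*g*w - 28*w^2)/(g*(g + 3))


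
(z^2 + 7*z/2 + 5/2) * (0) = 0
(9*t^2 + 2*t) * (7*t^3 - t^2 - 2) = 63*t^5 + 5*t^4 - 2*t^3 - 18*t^2 - 4*t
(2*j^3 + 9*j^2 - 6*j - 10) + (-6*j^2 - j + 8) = 2*j^3 + 3*j^2 - 7*j - 2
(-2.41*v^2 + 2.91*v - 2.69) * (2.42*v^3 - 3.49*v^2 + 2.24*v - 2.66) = -5.8322*v^5 + 15.4531*v^4 - 22.0641*v^3 + 22.3171*v^2 - 13.7662*v + 7.1554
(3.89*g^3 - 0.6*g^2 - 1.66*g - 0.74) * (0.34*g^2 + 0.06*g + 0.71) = 1.3226*g^5 + 0.0294*g^4 + 2.1615*g^3 - 0.7772*g^2 - 1.223*g - 0.5254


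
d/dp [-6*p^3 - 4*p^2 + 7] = 2*p*(-9*p - 4)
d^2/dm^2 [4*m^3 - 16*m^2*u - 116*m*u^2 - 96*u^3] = 24*m - 32*u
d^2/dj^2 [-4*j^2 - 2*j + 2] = -8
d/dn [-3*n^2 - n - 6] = -6*n - 1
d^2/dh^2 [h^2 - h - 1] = 2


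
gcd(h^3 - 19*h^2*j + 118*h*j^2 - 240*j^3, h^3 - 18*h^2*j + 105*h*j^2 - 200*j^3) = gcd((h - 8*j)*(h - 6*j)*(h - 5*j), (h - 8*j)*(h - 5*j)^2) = h^2 - 13*h*j + 40*j^2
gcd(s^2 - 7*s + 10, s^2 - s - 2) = s - 2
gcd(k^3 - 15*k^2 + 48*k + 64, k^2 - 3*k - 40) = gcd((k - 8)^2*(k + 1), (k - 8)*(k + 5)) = k - 8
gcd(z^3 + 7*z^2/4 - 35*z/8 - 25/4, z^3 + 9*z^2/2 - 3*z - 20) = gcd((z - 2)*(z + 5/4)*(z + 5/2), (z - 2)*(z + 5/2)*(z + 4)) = z^2 + z/2 - 5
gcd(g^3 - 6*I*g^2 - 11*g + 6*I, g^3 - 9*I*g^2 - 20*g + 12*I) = g^2 - 3*I*g - 2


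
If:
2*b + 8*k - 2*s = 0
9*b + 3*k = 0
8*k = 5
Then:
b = -5/24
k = 5/8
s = 55/24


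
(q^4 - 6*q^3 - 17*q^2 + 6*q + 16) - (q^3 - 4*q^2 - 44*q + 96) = q^4 - 7*q^3 - 13*q^2 + 50*q - 80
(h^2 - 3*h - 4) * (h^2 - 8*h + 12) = h^4 - 11*h^3 + 32*h^2 - 4*h - 48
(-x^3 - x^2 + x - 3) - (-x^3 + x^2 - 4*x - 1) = -2*x^2 + 5*x - 2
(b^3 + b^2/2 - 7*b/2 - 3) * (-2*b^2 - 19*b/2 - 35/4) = -2*b^5 - 21*b^4/2 - 13*b^3/2 + 279*b^2/8 + 473*b/8 + 105/4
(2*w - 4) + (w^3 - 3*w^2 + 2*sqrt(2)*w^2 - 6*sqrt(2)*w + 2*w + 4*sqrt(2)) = w^3 - 3*w^2 + 2*sqrt(2)*w^2 - 6*sqrt(2)*w + 4*w - 4 + 4*sqrt(2)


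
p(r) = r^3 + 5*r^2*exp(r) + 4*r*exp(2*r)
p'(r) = 5*r^2*exp(r) + 3*r^2 + 8*r*exp(2*r) + 10*r*exp(r) + 4*exp(2*r)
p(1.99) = 578.73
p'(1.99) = 1368.37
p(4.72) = 250142.62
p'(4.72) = 543268.32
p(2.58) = 2253.78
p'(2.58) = 5091.09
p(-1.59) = -1.71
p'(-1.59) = 6.56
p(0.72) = 17.85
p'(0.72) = 62.87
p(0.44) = 5.83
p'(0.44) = 27.05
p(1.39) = 131.09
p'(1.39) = 344.11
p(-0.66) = 0.13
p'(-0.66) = -1.32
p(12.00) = 1271595047410.31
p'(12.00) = 2649048927441.14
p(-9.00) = -728.95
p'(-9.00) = 243.04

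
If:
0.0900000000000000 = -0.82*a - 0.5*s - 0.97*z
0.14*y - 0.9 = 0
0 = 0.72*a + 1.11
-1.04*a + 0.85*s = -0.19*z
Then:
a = -1.54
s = -2.44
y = 6.43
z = 2.47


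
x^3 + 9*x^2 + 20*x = x*(x + 4)*(x + 5)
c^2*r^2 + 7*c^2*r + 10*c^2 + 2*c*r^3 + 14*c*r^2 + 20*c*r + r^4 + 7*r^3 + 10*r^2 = (c + r)^2*(r + 2)*(r + 5)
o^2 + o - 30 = (o - 5)*(o + 6)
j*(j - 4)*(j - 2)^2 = j^4 - 8*j^3 + 20*j^2 - 16*j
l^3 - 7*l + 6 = (l - 2)*(l - 1)*(l + 3)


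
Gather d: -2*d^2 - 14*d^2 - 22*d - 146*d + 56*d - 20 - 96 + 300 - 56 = -16*d^2 - 112*d + 128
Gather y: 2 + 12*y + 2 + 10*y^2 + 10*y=10*y^2 + 22*y + 4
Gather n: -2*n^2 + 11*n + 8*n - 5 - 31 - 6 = -2*n^2 + 19*n - 42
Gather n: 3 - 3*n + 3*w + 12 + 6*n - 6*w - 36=3*n - 3*w - 21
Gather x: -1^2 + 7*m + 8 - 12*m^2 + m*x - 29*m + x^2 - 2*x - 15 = -12*m^2 - 22*m + x^2 + x*(m - 2) - 8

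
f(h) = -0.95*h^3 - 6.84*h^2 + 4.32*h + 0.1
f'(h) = -2.85*h^2 - 13.68*h + 4.32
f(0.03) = 0.22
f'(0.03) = 3.91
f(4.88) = -252.11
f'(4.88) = -130.31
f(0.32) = 0.75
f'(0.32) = -0.35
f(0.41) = 0.66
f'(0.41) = -1.77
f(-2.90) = -46.78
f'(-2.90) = 20.02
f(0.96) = -2.90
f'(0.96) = -11.44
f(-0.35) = -2.21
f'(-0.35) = 8.76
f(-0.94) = -9.22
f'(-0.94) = 14.66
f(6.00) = -425.42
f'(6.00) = -180.36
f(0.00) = 0.10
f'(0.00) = 4.32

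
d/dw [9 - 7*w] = -7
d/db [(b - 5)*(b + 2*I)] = 2*b - 5 + 2*I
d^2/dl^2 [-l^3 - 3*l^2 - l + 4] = -6*l - 6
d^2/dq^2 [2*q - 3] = 0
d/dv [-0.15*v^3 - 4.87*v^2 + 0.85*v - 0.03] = -0.45*v^2 - 9.74*v + 0.85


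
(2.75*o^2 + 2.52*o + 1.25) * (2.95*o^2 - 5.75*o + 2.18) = 8.1125*o^4 - 8.3785*o^3 - 4.8075*o^2 - 1.6939*o + 2.725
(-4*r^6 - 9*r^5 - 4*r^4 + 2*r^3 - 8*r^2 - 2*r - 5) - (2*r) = -4*r^6 - 9*r^5 - 4*r^4 + 2*r^3 - 8*r^2 - 4*r - 5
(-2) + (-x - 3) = -x - 5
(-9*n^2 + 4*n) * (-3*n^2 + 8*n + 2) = 27*n^4 - 84*n^3 + 14*n^2 + 8*n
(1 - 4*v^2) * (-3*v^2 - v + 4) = 12*v^4 + 4*v^3 - 19*v^2 - v + 4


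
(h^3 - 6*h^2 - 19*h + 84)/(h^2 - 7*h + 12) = (h^2 - 3*h - 28)/(h - 4)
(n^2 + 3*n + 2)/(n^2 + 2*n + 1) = (n + 2)/(n + 1)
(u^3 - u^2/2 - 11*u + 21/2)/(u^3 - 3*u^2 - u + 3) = (u + 7/2)/(u + 1)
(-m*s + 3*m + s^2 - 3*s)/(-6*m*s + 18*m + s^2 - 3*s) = (-m + s)/(-6*m + s)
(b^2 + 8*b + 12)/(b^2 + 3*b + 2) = (b + 6)/(b + 1)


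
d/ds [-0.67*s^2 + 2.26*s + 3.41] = 2.26 - 1.34*s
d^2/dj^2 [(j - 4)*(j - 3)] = 2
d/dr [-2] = 0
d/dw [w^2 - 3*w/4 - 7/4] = 2*w - 3/4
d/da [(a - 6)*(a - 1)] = 2*a - 7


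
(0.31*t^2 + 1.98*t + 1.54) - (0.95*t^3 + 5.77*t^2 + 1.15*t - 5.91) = -0.95*t^3 - 5.46*t^2 + 0.83*t + 7.45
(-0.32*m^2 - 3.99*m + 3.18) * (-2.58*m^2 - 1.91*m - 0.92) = 0.8256*m^4 + 10.9054*m^3 - 0.289100000000002*m^2 - 2.403*m - 2.9256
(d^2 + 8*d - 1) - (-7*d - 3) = d^2 + 15*d + 2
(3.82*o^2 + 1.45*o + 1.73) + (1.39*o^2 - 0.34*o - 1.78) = 5.21*o^2 + 1.11*o - 0.05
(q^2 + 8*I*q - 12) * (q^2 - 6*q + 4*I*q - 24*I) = q^4 - 6*q^3 + 12*I*q^3 - 44*q^2 - 72*I*q^2 + 264*q - 48*I*q + 288*I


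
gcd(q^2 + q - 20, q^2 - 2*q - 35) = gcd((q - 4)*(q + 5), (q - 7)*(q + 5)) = q + 5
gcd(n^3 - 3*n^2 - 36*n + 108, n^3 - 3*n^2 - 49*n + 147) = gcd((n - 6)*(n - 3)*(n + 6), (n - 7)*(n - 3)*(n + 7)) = n - 3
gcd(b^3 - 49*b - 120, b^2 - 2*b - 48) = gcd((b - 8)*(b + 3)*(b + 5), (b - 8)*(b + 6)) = b - 8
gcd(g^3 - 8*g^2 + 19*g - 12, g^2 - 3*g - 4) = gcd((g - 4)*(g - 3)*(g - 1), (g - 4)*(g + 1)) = g - 4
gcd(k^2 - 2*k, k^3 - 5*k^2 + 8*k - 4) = k - 2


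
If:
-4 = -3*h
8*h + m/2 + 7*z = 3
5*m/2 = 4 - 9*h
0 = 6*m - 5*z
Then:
No Solution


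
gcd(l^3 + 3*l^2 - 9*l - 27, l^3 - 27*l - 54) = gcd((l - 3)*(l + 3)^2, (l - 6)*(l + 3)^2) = l^2 + 6*l + 9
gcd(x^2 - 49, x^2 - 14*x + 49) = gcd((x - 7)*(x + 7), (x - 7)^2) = x - 7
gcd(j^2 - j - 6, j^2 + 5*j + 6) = j + 2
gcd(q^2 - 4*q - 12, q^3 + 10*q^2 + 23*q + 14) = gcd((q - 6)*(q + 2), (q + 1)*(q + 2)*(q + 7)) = q + 2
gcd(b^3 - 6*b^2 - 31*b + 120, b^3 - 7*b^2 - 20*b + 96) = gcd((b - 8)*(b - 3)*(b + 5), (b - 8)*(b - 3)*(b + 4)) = b^2 - 11*b + 24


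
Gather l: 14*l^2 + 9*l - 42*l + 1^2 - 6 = 14*l^2 - 33*l - 5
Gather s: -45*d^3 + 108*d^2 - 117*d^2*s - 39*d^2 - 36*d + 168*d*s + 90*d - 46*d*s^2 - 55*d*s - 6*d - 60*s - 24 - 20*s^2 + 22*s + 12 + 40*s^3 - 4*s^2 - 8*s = -45*d^3 + 69*d^2 + 48*d + 40*s^3 + s^2*(-46*d - 24) + s*(-117*d^2 + 113*d - 46) - 12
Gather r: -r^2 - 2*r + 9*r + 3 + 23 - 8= -r^2 + 7*r + 18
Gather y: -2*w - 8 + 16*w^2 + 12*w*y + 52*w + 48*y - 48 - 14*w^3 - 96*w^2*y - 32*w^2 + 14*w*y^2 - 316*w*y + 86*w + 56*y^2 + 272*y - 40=-14*w^3 - 16*w^2 + 136*w + y^2*(14*w + 56) + y*(-96*w^2 - 304*w + 320) - 96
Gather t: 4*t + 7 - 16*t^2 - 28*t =-16*t^2 - 24*t + 7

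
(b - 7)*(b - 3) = b^2 - 10*b + 21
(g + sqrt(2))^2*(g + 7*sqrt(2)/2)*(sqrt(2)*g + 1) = sqrt(2)*g^4 + 12*g^3 + 43*sqrt(2)*g^2/2 + 30*g + 7*sqrt(2)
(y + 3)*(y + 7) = y^2 + 10*y + 21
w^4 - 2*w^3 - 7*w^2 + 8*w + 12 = (w - 3)*(w - 2)*(w + 1)*(w + 2)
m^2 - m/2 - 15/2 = (m - 3)*(m + 5/2)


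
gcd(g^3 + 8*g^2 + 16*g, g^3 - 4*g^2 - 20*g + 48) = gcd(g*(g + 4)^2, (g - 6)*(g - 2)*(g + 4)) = g + 4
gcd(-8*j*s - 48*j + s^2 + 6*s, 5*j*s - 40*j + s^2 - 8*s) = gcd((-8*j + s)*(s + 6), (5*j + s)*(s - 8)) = 1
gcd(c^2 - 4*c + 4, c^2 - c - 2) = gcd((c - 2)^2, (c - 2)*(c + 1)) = c - 2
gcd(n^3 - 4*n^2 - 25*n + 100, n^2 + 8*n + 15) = n + 5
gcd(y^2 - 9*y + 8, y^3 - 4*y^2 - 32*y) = y - 8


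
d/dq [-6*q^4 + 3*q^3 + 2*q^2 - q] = -24*q^3 + 9*q^2 + 4*q - 1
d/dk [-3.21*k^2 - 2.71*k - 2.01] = -6.42*k - 2.71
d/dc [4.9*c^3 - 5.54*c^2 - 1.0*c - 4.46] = 14.7*c^2 - 11.08*c - 1.0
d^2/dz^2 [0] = 0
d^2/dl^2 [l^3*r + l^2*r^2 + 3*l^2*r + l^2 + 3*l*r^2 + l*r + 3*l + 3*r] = 6*l*r + 2*r^2 + 6*r + 2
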